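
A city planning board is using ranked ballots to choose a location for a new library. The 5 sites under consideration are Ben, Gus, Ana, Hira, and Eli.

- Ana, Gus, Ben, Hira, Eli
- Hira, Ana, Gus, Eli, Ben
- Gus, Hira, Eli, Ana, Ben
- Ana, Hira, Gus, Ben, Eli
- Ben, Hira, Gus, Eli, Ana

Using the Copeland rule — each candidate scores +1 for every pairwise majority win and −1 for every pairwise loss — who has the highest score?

Hira

Pairwise results:
  Ben vs Gus: Gus wins 4–1.
  Ben vs Ana: Ana wins 4–1.
  Ben vs Hira: Hira wins 3–2.
  Ben vs Eli: Ben wins 3–2.
  Gus vs Ana: Ana wins 3–2.
  Gus vs Hira: Hira wins 3–2.
  Gus vs Eli: Gus wins 5–0.
  Ana vs Hira: Hira wins 3–2.
  Ana vs Eli: Ana wins 3–2.
  Hira vs Eli: Hira wins 5–0.
Copeland scores (wins − losses):
  Ben: 1 − 3 = -2
  Gus: 2 − 2 = 0
  Ana: 3 − 1 = 2
  Hira: 4 − 0 = 4
  Eli: 0 − 4 = -4
Hira has the best Copeland score.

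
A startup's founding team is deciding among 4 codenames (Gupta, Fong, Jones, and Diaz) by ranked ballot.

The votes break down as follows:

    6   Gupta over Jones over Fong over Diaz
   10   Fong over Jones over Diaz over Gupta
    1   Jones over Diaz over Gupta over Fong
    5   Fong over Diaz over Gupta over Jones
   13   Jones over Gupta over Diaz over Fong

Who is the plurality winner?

Fong

First-place vote totals:
  Gupta: 6
  Fong: 15
  Jones: 14
  Diaz: 0
Fong has the most first-place votes.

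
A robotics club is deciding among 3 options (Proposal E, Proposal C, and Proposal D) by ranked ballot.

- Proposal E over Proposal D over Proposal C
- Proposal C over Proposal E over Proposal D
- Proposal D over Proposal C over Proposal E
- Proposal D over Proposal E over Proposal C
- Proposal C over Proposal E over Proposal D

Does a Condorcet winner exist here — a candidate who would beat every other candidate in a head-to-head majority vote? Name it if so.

Head-to-head results (5 voters total):
Proposal E vs Proposal C: Proposal C wins 3–2.
Proposal E vs Proposal D: Proposal E wins 3–2.
Proposal C vs Proposal D: Proposal D wins 3–2.
No candidate beats all others: Proposal E beats Proposal D beats Proposal C beats Proposal E, a majority cycle.

No Condorcet winner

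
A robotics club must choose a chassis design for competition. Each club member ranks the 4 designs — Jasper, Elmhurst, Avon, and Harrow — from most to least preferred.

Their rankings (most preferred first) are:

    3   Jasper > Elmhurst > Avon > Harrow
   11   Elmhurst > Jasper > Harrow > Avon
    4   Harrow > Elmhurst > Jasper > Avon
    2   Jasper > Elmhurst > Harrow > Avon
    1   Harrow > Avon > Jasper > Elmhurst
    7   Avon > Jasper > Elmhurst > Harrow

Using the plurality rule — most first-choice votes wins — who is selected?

First-place vote totals:
  Jasper: 5
  Elmhurst: 11
  Avon: 7
  Harrow: 5
Elmhurst has the most first-place votes.

Elmhurst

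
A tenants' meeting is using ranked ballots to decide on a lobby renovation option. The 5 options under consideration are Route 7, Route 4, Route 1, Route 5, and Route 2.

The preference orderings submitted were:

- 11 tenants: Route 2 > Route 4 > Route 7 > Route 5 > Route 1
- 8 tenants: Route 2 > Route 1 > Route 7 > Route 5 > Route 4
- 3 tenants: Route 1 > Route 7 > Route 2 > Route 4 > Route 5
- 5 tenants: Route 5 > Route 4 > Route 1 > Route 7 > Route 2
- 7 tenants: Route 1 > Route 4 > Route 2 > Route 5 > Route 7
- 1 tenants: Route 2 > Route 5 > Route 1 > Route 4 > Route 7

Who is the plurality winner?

Route 2

First-place vote totals:
  Route 7: 0
  Route 4: 0
  Route 1: 10
  Route 5: 5
  Route 2: 20
Route 2 has the most first-place votes.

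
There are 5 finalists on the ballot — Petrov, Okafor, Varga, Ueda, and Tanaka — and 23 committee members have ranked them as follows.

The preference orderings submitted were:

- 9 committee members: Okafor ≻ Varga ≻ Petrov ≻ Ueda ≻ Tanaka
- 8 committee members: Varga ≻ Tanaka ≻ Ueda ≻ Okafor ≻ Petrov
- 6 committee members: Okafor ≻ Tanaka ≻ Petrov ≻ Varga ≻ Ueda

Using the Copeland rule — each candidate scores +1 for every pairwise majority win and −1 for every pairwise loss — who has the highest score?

Pairwise results:
  Petrov vs Okafor: Okafor wins 23–0.
  Petrov vs Varga: Varga wins 17–6.
  Petrov vs Ueda: Petrov wins 15–8.
  Petrov vs Tanaka: Tanaka wins 14–9.
  Okafor vs Varga: Okafor wins 15–8.
  Okafor vs Ueda: Okafor wins 15–8.
  Okafor vs Tanaka: Okafor wins 15–8.
  Varga vs Ueda: Varga wins 23–0.
  Varga vs Tanaka: Varga wins 17–6.
  Ueda vs Tanaka: Tanaka wins 14–9.
Copeland scores (wins − losses):
  Petrov: 1 − 3 = -2
  Okafor: 4 − 0 = 4
  Varga: 3 − 1 = 2
  Ueda: 0 − 4 = -4
  Tanaka: 2 − 2 = 0
Okafor has the best Copeland score.

Okafor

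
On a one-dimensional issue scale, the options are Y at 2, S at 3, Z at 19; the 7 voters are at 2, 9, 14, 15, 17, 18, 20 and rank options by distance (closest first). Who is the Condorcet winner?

With single-peaked preferences on a line, the Condorcet winner is the candidate closest to the median voter.
The median voter (position 15) is closest to Z at 19.
Check: Z vs S — voters closer to Z: 5 of 7.

Z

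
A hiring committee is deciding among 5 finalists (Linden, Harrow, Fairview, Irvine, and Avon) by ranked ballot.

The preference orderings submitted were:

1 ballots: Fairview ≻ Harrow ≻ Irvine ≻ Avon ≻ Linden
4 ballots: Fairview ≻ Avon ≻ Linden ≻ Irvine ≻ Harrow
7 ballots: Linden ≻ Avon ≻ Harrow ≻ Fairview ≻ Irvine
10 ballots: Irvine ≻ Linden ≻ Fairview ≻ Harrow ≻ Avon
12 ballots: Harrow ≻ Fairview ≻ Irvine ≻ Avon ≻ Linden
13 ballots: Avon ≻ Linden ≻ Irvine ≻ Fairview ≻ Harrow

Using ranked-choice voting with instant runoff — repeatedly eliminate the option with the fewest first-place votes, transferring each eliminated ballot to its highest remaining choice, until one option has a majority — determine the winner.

Avon

Round 1: Avon 13, Harrow 12, Irvine 10, Linden 7, Fairview 5. Fairview has the fewest and is eliminated.
Round 2: Avon 17, Harrow 13, Irvine 10, Linden 7. Linden has the fewest and is eliminated.
Round 3: Avon 24, Harrow 13, Irvine 10. Avon has a majority.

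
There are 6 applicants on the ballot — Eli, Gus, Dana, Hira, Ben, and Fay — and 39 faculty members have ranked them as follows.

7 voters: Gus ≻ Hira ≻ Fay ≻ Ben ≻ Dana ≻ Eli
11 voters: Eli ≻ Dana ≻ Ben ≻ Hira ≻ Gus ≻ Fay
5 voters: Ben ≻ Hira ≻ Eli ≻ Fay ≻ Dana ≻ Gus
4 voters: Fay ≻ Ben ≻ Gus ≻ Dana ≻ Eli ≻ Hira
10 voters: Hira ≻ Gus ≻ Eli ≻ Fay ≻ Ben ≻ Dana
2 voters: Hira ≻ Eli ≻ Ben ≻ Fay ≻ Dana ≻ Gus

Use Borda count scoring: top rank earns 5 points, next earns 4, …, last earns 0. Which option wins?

Borda scores:
  Eli: 7·0 + 11·5 + 5·3 + 4·1 + 10·3 + 2·4 = 112
  Gus: 7·5 + 11·1 + 5·0 + 4·3 + 10·4 + 2·0 = 98
  Dana: 7·1 + 11·4 + 5·1 + 4·2 + 10·0 + 2·1 = 66
  Hira: 7·4 + 11·2 + 5·4 + 4·0 + 10·5 + 2·5 = 130
  Ben: 7·2 + 11·3 + 5·5 + 4·4 + 10·1 + 2·3 = 104
  Fay: 7·3 + 11·0 + 5·2 + 4·5 + 10·2 + 2·2 = 75
Hira has the highest total.

Hira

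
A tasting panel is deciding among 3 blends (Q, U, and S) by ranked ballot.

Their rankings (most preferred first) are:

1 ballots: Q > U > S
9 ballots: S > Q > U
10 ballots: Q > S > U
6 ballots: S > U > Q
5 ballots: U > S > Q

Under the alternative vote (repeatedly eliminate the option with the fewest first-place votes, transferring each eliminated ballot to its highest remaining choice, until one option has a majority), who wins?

Round 1: S 15, Q 11, U 5. U has the fewest and is eliminated.
Round 2: S 20, Q 11. S has a majority.

S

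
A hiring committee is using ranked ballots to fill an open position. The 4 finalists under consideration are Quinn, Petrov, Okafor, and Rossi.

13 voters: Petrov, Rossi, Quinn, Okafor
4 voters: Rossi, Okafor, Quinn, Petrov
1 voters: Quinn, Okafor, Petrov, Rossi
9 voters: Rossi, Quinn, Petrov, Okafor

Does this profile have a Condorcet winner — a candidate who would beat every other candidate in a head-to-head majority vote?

No

Head-to-head results (27 voters total):
Quinn vs Petrov: Quinn wins 14–13.
Quinn vs Okafor: Quinn wins 23–4.
Quinn vs Rossi: Rossi wins 26–1.
Petrov vs Okafor: Petrov wins 22–5.
Petrov vs Rossi: Petrov wins 14–13.
Okafor vs Rossi: Rossi wins 26–1.
No candidate beats all others: Quinn beats Petrov beats Rossi beats Quinn, a majority cycle.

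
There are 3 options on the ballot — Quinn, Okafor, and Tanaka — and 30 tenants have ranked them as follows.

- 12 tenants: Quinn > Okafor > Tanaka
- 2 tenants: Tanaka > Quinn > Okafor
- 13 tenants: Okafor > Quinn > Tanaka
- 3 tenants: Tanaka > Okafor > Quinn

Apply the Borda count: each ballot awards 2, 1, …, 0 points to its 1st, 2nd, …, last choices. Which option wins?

Borda scores:
  Quinn: 12·2 + 2·1 + 13·1 + 3·0 = 39
  Okafor: 12·1 + 2·0 + 13·2 + 3·1 = 41
  Tanaka: 12·0 + 2·2 + 13·0 + 3·2 = 10
Okafor has the highest total.

Okafor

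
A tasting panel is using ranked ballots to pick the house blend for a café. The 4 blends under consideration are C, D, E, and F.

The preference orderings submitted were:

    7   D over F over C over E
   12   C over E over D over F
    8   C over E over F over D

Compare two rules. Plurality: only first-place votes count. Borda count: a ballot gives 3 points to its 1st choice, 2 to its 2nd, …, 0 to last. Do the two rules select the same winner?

Plurality first-place counts: C 20, D 7, E 0, F 0 → C.
Borda totals: C 67, D 33, E 40, F 22 → C.
The two rules agree on C.

Yes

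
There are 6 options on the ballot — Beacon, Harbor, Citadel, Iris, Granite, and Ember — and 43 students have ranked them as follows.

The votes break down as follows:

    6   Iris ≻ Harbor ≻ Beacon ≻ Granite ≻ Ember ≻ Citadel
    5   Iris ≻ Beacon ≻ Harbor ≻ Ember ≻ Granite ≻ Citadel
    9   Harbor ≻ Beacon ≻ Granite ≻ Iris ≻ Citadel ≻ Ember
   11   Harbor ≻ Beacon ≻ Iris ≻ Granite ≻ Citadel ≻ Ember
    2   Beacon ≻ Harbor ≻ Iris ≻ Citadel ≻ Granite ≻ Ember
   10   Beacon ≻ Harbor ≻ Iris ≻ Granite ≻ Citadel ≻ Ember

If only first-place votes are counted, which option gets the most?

First-place vote totals:
  Beacon: 12
  Harbor: 20
  Citadel: 0
  Iris: 11
  Granite: 0
  Ember: 0
Harbor has the most first-place votes.

Harbor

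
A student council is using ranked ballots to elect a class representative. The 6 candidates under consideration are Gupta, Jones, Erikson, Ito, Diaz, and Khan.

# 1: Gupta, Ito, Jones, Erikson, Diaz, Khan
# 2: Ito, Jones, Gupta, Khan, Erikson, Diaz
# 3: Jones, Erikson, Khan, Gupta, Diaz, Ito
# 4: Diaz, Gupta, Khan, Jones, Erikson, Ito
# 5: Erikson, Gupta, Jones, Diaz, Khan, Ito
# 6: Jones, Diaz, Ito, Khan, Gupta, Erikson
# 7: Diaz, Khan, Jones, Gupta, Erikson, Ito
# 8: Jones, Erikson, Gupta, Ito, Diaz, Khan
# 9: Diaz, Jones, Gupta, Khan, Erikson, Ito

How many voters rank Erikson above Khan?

Ballots ranking Erikson above Khan: 4.
Ballots ranking Khan above Erikson: 5.
So 4 of 9 voters prefer Erikson to Khan.

4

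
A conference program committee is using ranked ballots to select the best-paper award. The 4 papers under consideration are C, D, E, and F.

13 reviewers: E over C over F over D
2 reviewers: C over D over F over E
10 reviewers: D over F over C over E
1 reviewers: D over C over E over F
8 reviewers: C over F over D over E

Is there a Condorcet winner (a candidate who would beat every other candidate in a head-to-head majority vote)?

Yes

Head-to-head results (34 voters total):
C vs D: C wins 23–11.
C vs E: C wins 21–13.
C vs F: C wins 24–10.
D vs E: D wins 21–13.
D vs F: F wins 21–13.
E vs F: F wins 20–14.
C beats each rival — D (23–11), E (21–13), F (24–10) — so C is the Condorcet winner.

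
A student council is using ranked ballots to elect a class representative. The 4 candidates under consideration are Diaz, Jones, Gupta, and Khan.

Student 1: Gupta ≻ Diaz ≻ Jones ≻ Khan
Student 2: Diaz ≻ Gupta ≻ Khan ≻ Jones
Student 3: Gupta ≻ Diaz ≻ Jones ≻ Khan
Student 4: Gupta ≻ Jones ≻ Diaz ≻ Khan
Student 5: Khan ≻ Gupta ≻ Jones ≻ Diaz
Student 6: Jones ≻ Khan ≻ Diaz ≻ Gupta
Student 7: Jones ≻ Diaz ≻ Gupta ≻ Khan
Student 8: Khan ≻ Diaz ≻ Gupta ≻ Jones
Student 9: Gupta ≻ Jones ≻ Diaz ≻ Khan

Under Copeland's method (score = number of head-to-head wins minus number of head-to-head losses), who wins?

Pairwise results:
  Diaz vs Jones: Jones wins 5–4.
  Diaz vs Gupta: Gupta wins 5–4.
  Diaz vs Khan: Diaz wins 6–3.
  Jones vs Gupta: Gupta wins 7–2.
  Jones vs Khan: Jones wins 6–3.
  Gupta vs Khan: Gupta wins 6–3.
Copeland scores (wins − losses):
  Diaz: 1 − 2 = -1
  Jones: 2 − 1 = 1
  Gupta: 3 − 0 = 3
  Khan: 0 − 3 = -3
Gupta has the best Copeland score.

Gupta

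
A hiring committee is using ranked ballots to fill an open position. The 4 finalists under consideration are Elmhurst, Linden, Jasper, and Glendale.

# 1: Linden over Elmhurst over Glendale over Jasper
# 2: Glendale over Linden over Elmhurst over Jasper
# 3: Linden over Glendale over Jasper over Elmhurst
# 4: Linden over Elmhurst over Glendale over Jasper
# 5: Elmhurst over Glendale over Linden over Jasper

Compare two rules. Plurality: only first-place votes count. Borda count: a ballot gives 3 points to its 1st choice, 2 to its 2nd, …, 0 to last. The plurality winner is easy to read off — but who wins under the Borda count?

Plurality first-place counts: Elmhurst 1, Linden 3, Jasper 0, Glendale 1 → Linden.
Borda totals: Elmhurst 8, Linden 12, Jasper 1, Glendale 9 → Linden.

Linden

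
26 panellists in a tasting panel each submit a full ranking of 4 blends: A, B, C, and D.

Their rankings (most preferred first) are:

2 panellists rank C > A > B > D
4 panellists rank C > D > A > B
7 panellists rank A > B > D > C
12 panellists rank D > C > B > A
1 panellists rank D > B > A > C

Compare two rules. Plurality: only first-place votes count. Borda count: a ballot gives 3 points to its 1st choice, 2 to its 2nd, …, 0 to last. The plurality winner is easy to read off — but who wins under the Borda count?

D

Plurality first-place counts: A 7, B 0, C 6, D 13 → D.
Borda totals: A 30, B 30, C 42, D 54 → D.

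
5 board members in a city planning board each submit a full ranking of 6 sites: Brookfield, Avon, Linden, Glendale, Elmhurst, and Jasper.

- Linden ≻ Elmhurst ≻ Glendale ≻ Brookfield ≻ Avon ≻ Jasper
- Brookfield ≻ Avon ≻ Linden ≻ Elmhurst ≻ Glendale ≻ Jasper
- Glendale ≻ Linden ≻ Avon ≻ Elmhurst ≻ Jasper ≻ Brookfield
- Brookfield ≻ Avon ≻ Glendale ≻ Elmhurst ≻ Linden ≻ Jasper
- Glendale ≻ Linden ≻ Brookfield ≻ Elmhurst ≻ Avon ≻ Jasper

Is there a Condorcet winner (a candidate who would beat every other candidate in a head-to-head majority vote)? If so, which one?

Head-to-head results (5 voters total):
Brookfield vs Avon: Brookfield wins 4–1.
Brookfield vs Linden: Linden wins 3–2.
Brookfield vs Glendale: Glendale wins 3–2.
Brookfield vs Elmhurst: Brookfield wins 3–2.
Brookfield vs Jasper: Brookfield wins 4–1.
Avon vs Linden: Linden wins 3–2.
Avon vs Glendale: Glendale wins 3–2.
Avon vs Elmhurst: Avon wins 3–2.
Avon vs Jasper: Avon wins 5–0.
Linden vs Glendale: Glendale wins 3–2.
Linden vs Elmhurst: Linden wins 4–1.
Linden vs Jasper: Linden wins 5–0.
Glendale vs Elmhurst: Glendale wins 3–2.
Glendale vs Jasper: Glendale wins 5–0.
Elmhurst vs Jasper: Elmhurst wins 5–0.
Glendale beats each rival — Brookfield (3–2), Avon (3–2), Linden (3–2), Elmhurst (3–2), Jasper (5–0) — so Glendale is the Condorcet winner.

Glendale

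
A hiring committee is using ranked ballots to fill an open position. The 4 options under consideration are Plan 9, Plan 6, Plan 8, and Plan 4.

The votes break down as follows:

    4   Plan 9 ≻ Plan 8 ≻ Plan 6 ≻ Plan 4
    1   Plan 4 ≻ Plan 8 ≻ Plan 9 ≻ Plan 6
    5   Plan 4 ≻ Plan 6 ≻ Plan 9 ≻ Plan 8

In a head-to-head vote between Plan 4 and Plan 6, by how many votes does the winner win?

2

Ballots ranking Plan 4 above Plan 6: 1+5 = 6.
Ballots ranking Plan 6 above Plan 4: 4.
Plan 4 wins 6–4, a margin of 2.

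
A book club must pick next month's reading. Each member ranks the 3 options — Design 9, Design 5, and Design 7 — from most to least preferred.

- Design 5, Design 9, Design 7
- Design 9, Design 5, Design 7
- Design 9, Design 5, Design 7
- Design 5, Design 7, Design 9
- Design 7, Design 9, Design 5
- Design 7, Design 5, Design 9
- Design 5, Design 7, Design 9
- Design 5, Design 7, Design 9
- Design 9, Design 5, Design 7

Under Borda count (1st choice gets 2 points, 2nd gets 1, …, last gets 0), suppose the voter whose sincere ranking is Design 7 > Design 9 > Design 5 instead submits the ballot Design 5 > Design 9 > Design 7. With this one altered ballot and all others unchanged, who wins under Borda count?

Design 5

Borda totals with the altered ballot: Design 9 8, Design 5 14, Design 7 5.
The winner is unchanged: still Design 5.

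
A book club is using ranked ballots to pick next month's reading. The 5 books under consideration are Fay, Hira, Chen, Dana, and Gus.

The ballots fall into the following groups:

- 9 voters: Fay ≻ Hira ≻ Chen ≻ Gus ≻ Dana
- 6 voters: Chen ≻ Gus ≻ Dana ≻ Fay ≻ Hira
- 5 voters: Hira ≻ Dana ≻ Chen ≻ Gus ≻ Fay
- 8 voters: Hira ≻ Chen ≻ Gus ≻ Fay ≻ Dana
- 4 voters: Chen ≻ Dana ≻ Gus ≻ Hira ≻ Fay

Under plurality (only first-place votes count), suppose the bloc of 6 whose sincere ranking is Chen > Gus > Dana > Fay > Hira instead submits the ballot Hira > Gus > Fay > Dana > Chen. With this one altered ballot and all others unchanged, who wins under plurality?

First-place totals with the altered ballot: Fay 9, Hira 19, Chen 4, Dana 0, Gus 0.
The winner is unchanged: still Hira.

Hira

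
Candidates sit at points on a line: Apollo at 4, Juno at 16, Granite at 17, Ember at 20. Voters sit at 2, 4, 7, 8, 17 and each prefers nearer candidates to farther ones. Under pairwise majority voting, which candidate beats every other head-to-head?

With single-peaked preferences on a line, the Condorcet winner is the candidate closest to the median voter.
The median voter (position 7) is closest to Apollo at 4.
Check: Apollo vs Ember — voters closer to Apollo: 4 of 5.

Apollo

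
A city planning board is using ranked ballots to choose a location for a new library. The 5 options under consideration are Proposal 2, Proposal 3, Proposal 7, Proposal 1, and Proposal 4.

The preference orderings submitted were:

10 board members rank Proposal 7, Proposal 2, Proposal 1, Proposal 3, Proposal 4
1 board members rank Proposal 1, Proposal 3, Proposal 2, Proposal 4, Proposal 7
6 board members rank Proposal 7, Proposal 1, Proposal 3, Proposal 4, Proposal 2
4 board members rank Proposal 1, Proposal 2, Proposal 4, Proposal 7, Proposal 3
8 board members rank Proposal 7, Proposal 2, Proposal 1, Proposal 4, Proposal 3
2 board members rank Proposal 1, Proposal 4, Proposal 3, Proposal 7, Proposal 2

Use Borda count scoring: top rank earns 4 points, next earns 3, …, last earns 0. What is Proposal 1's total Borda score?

82

Borda scores:
  Proposal 2: 10·3 + 2 + 6·0 + 4·3 + 8·3 + 2·0 = 68
  Proposal 3: 10·1 + 3 + 6·2 + 4·0 + 8·0 + 2·2 = 29
  Proposal 7: 10·4 + 0 + 6·4 + 4·1 + 8·4 + 2·1 = 102
  Proposal 1: 10·2 + 4 + 6·3 + 4·4 + 8·2 + 2·4 = 82
  Proposal 4: 10·0 + 1 + 6·1 + 4·2 + 8·1 + 2·3 = 29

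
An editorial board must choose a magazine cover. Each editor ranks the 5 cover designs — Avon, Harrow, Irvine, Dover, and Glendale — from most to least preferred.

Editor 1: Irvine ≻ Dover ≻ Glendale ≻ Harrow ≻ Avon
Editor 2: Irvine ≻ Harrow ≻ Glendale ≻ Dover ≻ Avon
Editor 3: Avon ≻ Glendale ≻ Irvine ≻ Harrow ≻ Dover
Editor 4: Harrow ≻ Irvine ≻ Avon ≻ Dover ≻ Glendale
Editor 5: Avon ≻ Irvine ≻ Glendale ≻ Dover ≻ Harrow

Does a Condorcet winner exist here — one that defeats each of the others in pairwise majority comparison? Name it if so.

Irvine

Head-to-head results (5 voters total):
Avon vs Harrow: Harrow wins 3–2.
Avon vs Irvine: Irvine wins 3–2.
Avon vs Dover: Avon wins 3–2.
Avon vs Glendale: Avon wins 3–2.
Harrow vs Irvine: Irvine wins 4–1.
Harrow vs Dover: Harrow wins 3–2.
Harrow vs Glendale: Glendale wins 3–2.
Irvine vs Dover: Irvine wins 5–0.
Irvine vs Glendale: Irvine wins 4–1.
Dover vs Glendale: Glendale wins 3–2.
Irvine beats each rival — Avon (3–2), Harrow (4–1), Dover (5–0), Glendale (4–1) — so Irvine is the Condorcet winner.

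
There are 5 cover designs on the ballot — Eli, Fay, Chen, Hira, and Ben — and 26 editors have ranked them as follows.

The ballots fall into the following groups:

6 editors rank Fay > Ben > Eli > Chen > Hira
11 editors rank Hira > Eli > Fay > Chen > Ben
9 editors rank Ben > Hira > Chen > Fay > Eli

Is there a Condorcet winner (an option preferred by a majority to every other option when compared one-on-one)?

No

Head-to-head results (26 voters total):
Eli vs Fay: Fay wins 15–11.
Eli vs Chen: Eli wins 17–9.
Eli vs Hira: Hira wins 20–6.
Eli vs Ben: Ben wins 15–11.
Fay vs Chen: Fay wins 17–9.
Fay vs Hira: Hira wins 20–6.
Fay vs Ben: Fay wins 17–9.
Chen vs Hira: Hira wins 20–6.
Chen vs Ben: Ben wins 15–11.
Hira vs Ben: Ben wins 15–11.
No candidate beats all others: Fay beats Ben beats Hira beats Fay, a majority cycle.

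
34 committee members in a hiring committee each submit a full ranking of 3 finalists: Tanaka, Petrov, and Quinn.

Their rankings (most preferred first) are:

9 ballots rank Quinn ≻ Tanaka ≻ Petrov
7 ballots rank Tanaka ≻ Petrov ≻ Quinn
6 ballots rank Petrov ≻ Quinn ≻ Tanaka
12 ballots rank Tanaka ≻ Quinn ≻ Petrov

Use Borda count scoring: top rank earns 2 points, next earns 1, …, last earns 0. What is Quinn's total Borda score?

36

Borda scores:
  Tanaka: 9·1 + 7·2 + 6·0 + 12·2 = 47
  Petrov: 9·0 + 7·1 + 6·2 + 12·0 = 19
  Quinn: 9·2 + 7·0 + 6·1 + 12·1 = 36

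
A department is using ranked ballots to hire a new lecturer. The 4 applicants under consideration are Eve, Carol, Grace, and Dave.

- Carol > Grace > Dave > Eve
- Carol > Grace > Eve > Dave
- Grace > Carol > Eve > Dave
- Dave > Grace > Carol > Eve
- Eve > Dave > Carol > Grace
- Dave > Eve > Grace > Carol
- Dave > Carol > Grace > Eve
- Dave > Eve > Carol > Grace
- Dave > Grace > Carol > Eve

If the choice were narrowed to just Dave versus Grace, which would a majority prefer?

Ballots ranking Dave above Grace: 6.
Ballots ranking Grace above Dave: 3.
Dave wins the head-to-head, 6–3.

Dave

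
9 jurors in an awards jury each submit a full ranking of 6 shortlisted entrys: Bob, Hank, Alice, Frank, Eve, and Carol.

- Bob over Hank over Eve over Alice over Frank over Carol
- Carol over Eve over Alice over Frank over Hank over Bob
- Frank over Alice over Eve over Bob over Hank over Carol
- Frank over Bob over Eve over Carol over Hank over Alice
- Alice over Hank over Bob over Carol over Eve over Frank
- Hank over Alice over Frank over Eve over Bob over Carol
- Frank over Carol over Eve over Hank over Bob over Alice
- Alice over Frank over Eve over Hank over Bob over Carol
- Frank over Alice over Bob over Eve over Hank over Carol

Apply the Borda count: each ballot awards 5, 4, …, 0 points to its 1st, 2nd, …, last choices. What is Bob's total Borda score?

Borda scores:
  Bob: 5 + 0 + 2 + 4 + 3 + 1 + 1 + 1 + 3 = 20
  Hank: 4 + 1 + 1 + 1 + 4 + 5 + 2 + 2 + 1 = 21
  Alice: 2 + 3 + 4 + 0 + 5 + 4 + 0 + 5 + 4 = 27
  Frank: 1 + 2 + 5 + 5 + 0 + 3 + 5 + 4 + 5 = 30
  Eve: 3 + 4 + 3 + 3 + 1 + 2 + 3 + 3 + 2 = 24
  Carol: 0 + 5 + 0 + 2 + 2 + 0 + 4 + 0 + 0 = 13

20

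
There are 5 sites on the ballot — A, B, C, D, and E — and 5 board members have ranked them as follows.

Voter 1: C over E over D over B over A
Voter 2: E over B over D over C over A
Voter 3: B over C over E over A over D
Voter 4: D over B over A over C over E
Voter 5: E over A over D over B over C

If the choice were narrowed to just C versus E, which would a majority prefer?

Ballots ranking C above E: 3.
Ballots ranking E above C: 2.
C wins the head-to-head, 3–2.

C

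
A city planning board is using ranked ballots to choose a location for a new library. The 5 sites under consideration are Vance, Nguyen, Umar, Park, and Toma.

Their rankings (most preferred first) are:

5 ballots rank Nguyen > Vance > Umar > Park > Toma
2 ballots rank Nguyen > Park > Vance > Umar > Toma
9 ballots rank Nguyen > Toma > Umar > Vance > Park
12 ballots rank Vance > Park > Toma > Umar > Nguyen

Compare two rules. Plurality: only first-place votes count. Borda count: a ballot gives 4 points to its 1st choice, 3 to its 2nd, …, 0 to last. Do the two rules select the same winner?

Plurality first-place counts: Vance 12, Nguyen 16, Umar 0, Park 0, Toma 0 → Nguyen.
Borda totals: Vance 76, Nguyen 64, Umar 42, Park 47, Toma 51 → Vance.
The two rules disagree: plurality picks Nguyen, Borda picks Vance.

No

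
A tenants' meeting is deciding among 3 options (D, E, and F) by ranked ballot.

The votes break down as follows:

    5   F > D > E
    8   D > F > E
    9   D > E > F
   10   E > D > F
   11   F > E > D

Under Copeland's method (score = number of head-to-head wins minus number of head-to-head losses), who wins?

D

Pairwise results:
  D vs E: D wins 22–21.
  D vs F: D wins 27–16.
  E vs F: F wins 24–19.
Copeland scores (wins − losses):
  D: 2 − 0 = 2
  E: 0 − 2 = -2
  F: 1 − 1 = 0
D has the best Copeland score.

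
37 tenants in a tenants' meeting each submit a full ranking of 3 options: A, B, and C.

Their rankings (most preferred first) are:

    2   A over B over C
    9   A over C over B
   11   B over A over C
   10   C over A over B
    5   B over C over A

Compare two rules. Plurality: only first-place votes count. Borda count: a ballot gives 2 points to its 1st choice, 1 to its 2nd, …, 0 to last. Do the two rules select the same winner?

No

Plurality first-place counts: A 11, B 16, C 10 → B.
Borda totals: A 43, B 34, C 34 → A.
The two rules disagree: plurality picks B, Borda picks A.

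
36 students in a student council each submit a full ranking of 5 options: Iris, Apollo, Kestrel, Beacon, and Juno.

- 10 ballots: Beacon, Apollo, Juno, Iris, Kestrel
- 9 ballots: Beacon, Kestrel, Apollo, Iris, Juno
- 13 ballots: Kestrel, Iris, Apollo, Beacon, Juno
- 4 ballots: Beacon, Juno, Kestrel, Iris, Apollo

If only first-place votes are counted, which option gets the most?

Beacon

First-place vote totals:
  Iris: 0
  Apollo: 0
  Kestrel: 13
  Beacon: 23
  Juno: 0
Beacon has the most first-place votes.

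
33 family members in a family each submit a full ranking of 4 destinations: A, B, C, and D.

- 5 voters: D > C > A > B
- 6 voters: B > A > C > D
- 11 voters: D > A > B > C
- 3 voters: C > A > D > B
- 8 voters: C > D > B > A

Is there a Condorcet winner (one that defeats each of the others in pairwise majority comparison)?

Head-to-head results (33 voters total):
A vs B: A wins 19–14.
A vs C: A wins 17–16.
A vs D: D wins 24–9.
B vs C: B wins 17–16.
B vs D: D wins 27–6.
C vs D: C wins 17–16.
No candidate beats all others: A beats C beats D beats A, a majority cycle.

No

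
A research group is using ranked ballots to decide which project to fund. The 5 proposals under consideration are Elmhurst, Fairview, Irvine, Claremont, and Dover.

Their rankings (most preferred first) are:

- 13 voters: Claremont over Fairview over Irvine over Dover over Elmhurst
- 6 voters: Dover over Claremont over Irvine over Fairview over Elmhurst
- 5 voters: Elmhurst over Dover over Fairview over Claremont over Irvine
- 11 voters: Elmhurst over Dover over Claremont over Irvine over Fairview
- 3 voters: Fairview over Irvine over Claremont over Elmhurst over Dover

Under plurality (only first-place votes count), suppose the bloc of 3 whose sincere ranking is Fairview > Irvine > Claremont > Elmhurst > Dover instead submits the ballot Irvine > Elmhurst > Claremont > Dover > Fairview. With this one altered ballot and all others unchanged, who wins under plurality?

First-place totals with the altered ballot: Elmhurst 16, Fairview 0, Irvine 3, Claremont 13, Dover 6.
The winner is unchanged: still Elmhurst.

Elmhurst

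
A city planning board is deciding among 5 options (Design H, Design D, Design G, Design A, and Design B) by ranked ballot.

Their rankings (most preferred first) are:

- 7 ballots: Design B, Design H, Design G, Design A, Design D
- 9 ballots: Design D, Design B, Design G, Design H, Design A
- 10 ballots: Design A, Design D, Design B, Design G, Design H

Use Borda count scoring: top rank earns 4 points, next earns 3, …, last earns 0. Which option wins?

Design B

Borda scores:
  Design H: 7·3 + 9·1 + 10·0 = 30
  Design D: 7·0 + 9·4 + 10·3 = 66
  Design G: 7·2 + 9·2 + 10·1 = 42
  Design A: 7·1 + 9·0 + 10·4 = 47
  Design B: 7·4 + 9·3 + 10·2 = 75
Design B has the highest total.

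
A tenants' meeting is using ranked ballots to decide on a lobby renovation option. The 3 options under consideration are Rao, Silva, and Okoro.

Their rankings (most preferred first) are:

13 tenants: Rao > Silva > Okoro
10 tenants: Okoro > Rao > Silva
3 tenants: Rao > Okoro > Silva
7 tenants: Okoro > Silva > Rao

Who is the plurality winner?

First-place vote totals:
  Rao: 16
  Silva: 0
  Okoro: 17
Okoro has the most first-place votes.

Okoro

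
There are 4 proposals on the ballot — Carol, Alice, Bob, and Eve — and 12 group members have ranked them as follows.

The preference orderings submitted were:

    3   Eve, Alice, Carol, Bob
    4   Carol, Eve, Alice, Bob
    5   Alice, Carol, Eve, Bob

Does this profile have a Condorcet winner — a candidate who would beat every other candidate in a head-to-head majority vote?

No

Head-to-head results (12 voters total):
Carol vs Alice: Alice wins 8–4.
Carol vs Bob: Carol wins 12–0.
Carol vs Eve: Carol wins 9–3.
Alice vs Bob: Alice wins 12–0.
Alice vs Eve: Eve wins 7–5.
Bob vs Eve: Eve wins 12–0.
No candidate beats all others: Carol beats Eve beats Alice beats Carol, a majority cycle.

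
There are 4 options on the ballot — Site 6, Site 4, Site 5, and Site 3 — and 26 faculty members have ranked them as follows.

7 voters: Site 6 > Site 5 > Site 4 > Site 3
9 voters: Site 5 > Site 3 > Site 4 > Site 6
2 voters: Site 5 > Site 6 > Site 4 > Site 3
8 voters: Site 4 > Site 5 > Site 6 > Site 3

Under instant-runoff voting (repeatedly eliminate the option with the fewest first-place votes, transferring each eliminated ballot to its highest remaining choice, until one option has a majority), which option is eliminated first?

Round 1: Site 5 11, Site 4 8, Site 6 7, Site 3 0. Site 3 has the fewest and is eliminated.
Round 2: Site 5 11, Site 4 8, Site 6 7. Site 6 has the fewest and is eliminated.
Round 3: Site 5 18, Site 4 8. Site 5 has a majority.

Site 3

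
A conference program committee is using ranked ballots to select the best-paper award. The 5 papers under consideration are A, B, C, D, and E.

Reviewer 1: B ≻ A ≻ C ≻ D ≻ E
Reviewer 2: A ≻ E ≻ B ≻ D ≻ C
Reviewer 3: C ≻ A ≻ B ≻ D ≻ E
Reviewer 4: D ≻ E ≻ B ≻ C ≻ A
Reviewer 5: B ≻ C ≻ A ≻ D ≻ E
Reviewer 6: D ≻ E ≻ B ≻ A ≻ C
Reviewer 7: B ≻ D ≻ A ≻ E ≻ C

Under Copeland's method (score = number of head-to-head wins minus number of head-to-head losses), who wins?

Pairwise results:
  A vs B: B wins 5–2.
  A vs C: A wins 4–3.
  A vs D: A wins 4–3.
  A vs E: A wins 5–2.
  B vs C: B wins 6–1.
  B vs D: B wins 5–2.
  B vs E: B wins 4–3.
  C vs D: D wins 4–3.
  C vs E: E wins 4–3.
  D vs E: D wins 6–1.
Copeland scores (wins − losses):
  A: 3 − 1 = 2
  B: 4 − 0 = 4
  C: 0 − 4 = -4
  D: 2 − 2 = 0
  E: 1 − 3 = -2
B has the best Copeland score.

B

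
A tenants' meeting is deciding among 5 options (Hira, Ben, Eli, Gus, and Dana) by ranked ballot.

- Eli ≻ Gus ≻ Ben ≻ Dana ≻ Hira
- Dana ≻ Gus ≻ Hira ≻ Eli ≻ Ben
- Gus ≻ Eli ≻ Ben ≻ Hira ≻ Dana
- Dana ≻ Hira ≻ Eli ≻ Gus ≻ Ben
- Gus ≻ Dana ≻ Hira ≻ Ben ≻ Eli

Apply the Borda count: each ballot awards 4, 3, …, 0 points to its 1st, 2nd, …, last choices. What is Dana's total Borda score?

12

Borda scores:
  Hira: 0 + 2 + 1 + 3 + 2 = 8
  Ben: 2 + 0 + 2 + 0 + 1 = 5
  Eli: 4 + 1 + 3 + 2 + 0 = 10
  Gus: 3 + 3 + 4 + 1 + 4 = 15
  Dana: 1 + 4 + 0 + 4 + 3 = 12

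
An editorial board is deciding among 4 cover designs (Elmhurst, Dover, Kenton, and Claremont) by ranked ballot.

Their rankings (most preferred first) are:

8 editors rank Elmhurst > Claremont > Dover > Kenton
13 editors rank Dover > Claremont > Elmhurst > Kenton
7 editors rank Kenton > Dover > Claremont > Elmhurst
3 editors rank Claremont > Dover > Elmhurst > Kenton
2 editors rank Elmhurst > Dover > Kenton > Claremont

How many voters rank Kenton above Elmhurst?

7

Ballots ranking Kenton above Elmhurst: 7.
Ballots ranking Elmhurst above Kenton: 8+13+3+2 = 26.
So 7 of 33 voters prefer Kenton to Elmhurst.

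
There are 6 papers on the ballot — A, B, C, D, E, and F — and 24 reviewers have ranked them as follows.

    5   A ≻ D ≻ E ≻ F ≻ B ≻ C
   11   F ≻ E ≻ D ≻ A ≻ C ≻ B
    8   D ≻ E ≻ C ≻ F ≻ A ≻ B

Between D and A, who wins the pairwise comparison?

Ballots ranking D above A: 11+8 = 19.
Ballots ranking A above D: 5.
D wins the head-to-head, 19–5.

D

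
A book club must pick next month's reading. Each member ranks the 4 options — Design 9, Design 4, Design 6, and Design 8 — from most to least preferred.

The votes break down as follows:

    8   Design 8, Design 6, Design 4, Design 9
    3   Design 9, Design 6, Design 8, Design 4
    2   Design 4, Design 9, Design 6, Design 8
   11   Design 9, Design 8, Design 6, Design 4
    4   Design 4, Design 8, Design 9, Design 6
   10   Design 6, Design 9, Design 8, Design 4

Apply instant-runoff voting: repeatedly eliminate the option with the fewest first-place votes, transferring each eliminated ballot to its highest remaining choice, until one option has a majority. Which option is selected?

Round 1: Design 9 14, Design 6 10, Design 8 8, Design 4 6. Design 4 has the fewest and is eliminated.
Round 2: Design 9 16, Design 8 12, Design 6 10. Design 6 has the fewest and is eliminated.
Round 3: Design 9 26, Design 8 12. Design 9 has a majority.

Design 9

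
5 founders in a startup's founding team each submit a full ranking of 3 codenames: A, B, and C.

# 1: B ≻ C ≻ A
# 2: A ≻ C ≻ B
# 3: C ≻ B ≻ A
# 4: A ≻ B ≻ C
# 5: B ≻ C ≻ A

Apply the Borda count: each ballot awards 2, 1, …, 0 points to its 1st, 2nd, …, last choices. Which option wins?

B

Borda scores:
  A: 0 + 2 + 0 + 2 + 0 = 4
  B: 2 + 0 + 1 + 1 + 2 = 6
  C: 1 + 1 + 2 + 0 + 1 = 5
B has the highest total.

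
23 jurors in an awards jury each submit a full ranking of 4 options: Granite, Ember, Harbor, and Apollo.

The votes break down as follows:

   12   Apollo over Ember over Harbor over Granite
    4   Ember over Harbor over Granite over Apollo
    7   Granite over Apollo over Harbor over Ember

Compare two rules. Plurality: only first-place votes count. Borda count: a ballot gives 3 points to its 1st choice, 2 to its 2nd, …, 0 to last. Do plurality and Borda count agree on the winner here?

Plurality first-place counts: Granite 7, Ember 4, Harbor 0, Apollo 12 → Apollo.
Borda totals: Granite 25, Ember 36, Harbor 27, Apollo 50 → Apollo.
The two rules agree on Apollo.

Yes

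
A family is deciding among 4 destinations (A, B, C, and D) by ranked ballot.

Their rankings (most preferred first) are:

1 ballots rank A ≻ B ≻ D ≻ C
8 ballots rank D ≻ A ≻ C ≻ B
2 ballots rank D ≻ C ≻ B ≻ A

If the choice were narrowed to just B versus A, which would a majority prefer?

A

Ballots ranking B above A: 2.
Ballots ranking A above B: 1+8 = 9.
A wins the head-to-head, 9–2.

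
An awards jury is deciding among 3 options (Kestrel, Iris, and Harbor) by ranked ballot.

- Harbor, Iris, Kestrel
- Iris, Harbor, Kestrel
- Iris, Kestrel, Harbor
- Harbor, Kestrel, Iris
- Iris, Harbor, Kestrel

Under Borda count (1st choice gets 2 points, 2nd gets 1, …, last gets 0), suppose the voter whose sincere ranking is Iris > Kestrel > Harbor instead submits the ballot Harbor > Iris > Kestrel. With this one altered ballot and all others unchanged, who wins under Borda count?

Harbor

Borda totals with the altered ballot: Kestrel 1, Iris 6, Harbor 8.
The switch changes the winner from Iris to Harbor.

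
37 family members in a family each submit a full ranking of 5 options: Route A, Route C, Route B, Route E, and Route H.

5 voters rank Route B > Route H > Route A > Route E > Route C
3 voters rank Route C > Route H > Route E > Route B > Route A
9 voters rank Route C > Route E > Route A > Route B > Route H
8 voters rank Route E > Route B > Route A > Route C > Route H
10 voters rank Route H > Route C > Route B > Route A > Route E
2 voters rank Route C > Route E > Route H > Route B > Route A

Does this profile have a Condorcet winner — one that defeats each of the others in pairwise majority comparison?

Yes

Head-to-head results (37 voters total):
Route A vs Route C: Route C wins 24–13.
Route A vs Route B: Route B wins 28–9.
Route A vs Route E: Route E wins 22–15.
Route A vs Route H: Route H wins 20–17.
Route C vs Route B: Route C wins 24–13.
Route C vs Route E: Route C wins 24–13.
Route C vs Route H: Route C wins 22–15.
Route B vs Route E: Route E wins 22–15.
Route B vs Route H: Route B wins 22–15.
Route E vs Route H: Route E wins 19–18.
Route C beats each rival — Route A (24–13), Route B (24–13), Route E (24–13), Route H (22–15) — so Route C is the Condorcet winner.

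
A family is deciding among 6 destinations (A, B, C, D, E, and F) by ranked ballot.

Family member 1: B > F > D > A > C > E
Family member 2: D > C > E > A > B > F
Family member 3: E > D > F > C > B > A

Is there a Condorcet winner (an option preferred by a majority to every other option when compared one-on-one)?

Head-to-head results (3 voters total):
A vs B: B wins 2–1.
A vs C: C wins 2–1.
A vs D: D wins 3–0.
A vs E: E wins 2–1.
A vs F: F wins 2–1.
B vs C: C wins 2–1.
B vs D: D wins 2–1.
B vs E: E wins 2–1.
B vs F: B wins 2–1.
C vs D: D wins 3–0.
C vs E: C wins 2–1.
C vs F: F wins 2–1.
D vs E: D wins 2–1.
D vs F: D wins 2–1.
E vs F: E wins 2–1.
D beats each rival — A (3–0), B (2–1), C (3–0), E (2–1), F (2–1) — so D is the Condorcet winner.

Yes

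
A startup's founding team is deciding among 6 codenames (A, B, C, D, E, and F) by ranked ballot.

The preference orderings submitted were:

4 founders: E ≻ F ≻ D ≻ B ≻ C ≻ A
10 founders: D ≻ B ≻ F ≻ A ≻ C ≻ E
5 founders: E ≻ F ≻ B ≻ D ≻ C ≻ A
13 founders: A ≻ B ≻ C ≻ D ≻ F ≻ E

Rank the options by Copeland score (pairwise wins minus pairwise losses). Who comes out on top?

B

Pairwise results:
  A vs B: B wins 19–13.
  A vs C: A wins 23–9.
  A vs D: D wins 19–13.
  A vs E: A wins 23–9.
  A vs F: F wins 19–13.
  B vs C: B wins 32–0.
  B vs D: B wins 18–14.
  B vs E: B wins 23–9.
  B vs F: B wins 23–9.
  C vs D: D wins 19–13.
  C vs E: C wins 23–9.
  C vs F: F wins 19–13.
  D vs E: D wins 23–9.
  D vs F: D wins 23–9.
  E vs F: F wins 23–9.
Copeland scores (wins − losses):
  A: 2 − 3 = -1
  B: 5 − 0 = 5
  C: 1 − 4 = -3
  D: 4 − 1 = 3
  E: 0 − 5 = -5
  F: 3 − 2 = 1
B has the best Copeland score.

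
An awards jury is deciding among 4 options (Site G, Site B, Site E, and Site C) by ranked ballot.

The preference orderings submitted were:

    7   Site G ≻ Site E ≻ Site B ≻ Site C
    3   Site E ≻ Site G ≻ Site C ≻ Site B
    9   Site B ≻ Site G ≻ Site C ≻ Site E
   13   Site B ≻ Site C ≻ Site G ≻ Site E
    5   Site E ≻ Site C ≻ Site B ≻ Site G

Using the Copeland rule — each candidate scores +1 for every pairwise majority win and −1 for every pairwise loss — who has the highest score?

Pairwise results:
  Site G vs Site B: Site B wins 27–10.
  Site G vs Site E: Site G wins 29–8.
  Site G vs Site C: Site G wins 19–18.
  Site B vs Site E: Site B wins 22–15.
  Site B vs Site C: Site B wins 29–8.
  Site E vs Site C: Site C wins 22–15.
Copeland scores (wins − losses):
  Site G: 2 − 1 = 1
  Site B: 3 − 0 = 3
  Site E: 0 − 3 = -3
  Site C: 1 − 2 = -1
Site B has the best Copeland score.

Site B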